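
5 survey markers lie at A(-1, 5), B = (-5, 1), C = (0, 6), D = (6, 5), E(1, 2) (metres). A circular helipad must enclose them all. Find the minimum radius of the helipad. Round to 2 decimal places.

5.85

A smallest enclosing disk is always determined by at most three of the input points on its boundary.
The farthest pair is B–D with squared distance 137. The circle on this segment as diameter has centre (0.5, 3) and r² = 137/4 = 34.25.
Check A: distance² to centre = 6.25 ≤ 34.25, so it lies inside.
All remaining points lie in this disk, and no smaller disk contains both endpoints, so this is the minimum enclosing circle.
r = √(34.25) ≈ 5.85.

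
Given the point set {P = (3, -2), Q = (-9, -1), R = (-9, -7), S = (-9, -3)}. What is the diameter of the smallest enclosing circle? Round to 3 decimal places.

13.045

A smallest enclosing disk is always determined by at most three of the input points on its boundary.
The minimum enclosing circle is determined by three boundary points: P, Q, R.
Their circumcentre is (-77/24, -4) with r² = 24505/576.
The farthest remaining point S is at distance² 19897/576 ≤ 24505/576.
Diameter = 2r = 2√(24505/576) ≈ 13.045.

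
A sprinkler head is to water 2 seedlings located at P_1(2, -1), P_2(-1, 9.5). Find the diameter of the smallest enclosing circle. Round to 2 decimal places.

The smallest circle enclosing two points has them as diameter endpoints.
Centre = midpoint = (0.5, 4.25); r² = |P_1P_2|²/4 = 119.25/4 = 29.8125.
Diameter = 2r = 2√(29.8125) ≈ 10.92.

10.92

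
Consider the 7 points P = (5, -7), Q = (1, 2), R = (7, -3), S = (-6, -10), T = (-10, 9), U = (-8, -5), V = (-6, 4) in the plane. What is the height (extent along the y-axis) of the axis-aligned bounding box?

max y = 9, min y = -10, so height = 19.

19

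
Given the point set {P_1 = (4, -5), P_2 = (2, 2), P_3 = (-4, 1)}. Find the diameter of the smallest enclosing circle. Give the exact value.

Side lengths²: P_1P_2² = 53, P_1P_3² = 100, P_2P_3² = 37.
Since P_1P_3² = 100 ≥ 53 + 37 = 90, the angle opposite P_1P_3 is not acute, so the smallest enclosing circle has P_1P_3 as diameter.
Centre = midpoint of P_1P_3 = (0, -2), r² = 100/4 = 25.
Diameter = 2r = 2√25 = 10.

10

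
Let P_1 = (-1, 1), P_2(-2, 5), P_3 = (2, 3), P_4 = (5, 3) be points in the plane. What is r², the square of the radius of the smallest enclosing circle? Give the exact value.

By Welzl's lemma the MEC is supported by two points (diametrically opposite) or three points (on a circumcircle).
The minimum enclosing circle is determined by three boundary points: P_1, P_2, P_4.
Their circumcentre is (37/26, 97/26) with r² = 4505/338.
The farthest remaining point P_3 is at distance² 293/338 ≤ 4505/338.

4505/338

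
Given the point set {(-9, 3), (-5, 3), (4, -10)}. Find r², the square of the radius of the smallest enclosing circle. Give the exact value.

84.5

Call the three points A, B, C in the order given.
Side lengths²: AB² = 16, AC² = 338, BC² = 250.
Since AC² = 338 ≥ 250 + 16 = 266, the angle opposite AC is not acute, so the smallest enclosing circle has AC as diameter.
Centre = midpoint of AC = (-2.5, -3.5), r² = 338/4 = 84.5.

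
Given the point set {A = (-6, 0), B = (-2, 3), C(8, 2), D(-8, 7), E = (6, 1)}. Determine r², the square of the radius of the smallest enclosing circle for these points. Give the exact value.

70.25

By Welzl's lemma the MEC is supported by two points (diametrically opposite) or three points (on a circumcircle).
The farthest pair is C–D with squared distance 281. The circle on this segment as diameter has centre (0, 4.5) and r² = 281/4 = 70.25.
Check A: distance² to centre = 56.25 ≤ 70.25, so it lies inside.
All remaining points lie in this disk, and no smaller disk contains both endpoints, so this is the minimum enclosing circle.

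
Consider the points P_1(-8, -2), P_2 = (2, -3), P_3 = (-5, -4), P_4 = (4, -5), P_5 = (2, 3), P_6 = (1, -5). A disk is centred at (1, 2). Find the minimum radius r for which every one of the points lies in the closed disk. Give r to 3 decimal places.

9.849

The required radius is the distance from (1, 2) to the farthest point.
Squared distances: 97, 26, 72, 58, 2, 49.
Maximum is 97, attained at P_1.
r = √97 ≈ 9.849.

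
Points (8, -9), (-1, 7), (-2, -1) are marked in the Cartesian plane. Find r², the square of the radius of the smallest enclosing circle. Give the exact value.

84.25

Call the three points A, B, C in the order given.
Side lengths²: AB² = 337, AC² = 164, BC² = 65.
Since AB² = 337 ≥ 164 + 65 = 229, the angle opposite AB is not acute, so the smallest enclosing circle has AB as diameter.
Centre = midpoint of AB = (3.5, -1), r² = 337/4 = 84.25.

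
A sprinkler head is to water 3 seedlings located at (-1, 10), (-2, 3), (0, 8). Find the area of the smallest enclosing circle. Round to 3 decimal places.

Call the three points A, B, C in the order given.
Side lengths²: AB² = 50, AC² = 5, BC² = 29.
Since AB² = 50 ≥ 29 + 5 = 34, the angle opposite AB is not acute, so the smallest enclosing circle has AB as diameter.
Centre = midpoint of AB = (-1.5, 6.5), r² = 50/4 = 12.5.
Area = π·r² = π·12.5 ≈ 39.270.

39.270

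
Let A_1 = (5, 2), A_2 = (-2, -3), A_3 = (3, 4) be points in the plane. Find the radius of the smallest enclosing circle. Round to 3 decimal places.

Side lengths²: A_1A_2² = 74, A_1A_3² = 8, A_2A_3² = 74.
Since A_2A_3² = 74 < 74 + 8 = 82, the triangle is acute, so the smallest enclosing circle is the circumcircle.
Circumcentre = (13/12, 1/12), r² = 1369/72.
r = √(1369/72) ≈ 4.360.

4.360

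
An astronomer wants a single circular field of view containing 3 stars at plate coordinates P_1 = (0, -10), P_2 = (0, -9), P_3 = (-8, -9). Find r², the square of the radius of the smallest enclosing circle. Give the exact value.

Side lengths²: P_1P_2² = 1, P_1P_3² = 65, P_2P_3² = 64.
Since P_1P_3² = 65 ≥ 64 + 1 = 65, the angle opposite P_1P_3 is not acute, so the smallest enclosing circle has P_1P_3 as diameter.
Centre = midpoint of P_1P_3 = (-4, -9.5), r² = 65/4 = 16.25.

16.25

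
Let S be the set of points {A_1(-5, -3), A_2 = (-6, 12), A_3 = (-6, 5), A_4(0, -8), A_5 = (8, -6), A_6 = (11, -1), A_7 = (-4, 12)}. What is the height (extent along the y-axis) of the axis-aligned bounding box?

20

max y = 12, min y = -8, so height = 20.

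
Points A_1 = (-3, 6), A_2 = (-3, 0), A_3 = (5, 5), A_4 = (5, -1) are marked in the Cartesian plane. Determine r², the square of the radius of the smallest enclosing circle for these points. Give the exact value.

28.25

The farthest pair is A_1–A_4 with squared distance 113. The circle on this segment as diameter has centre (1, 2.5) and r² = 113/4 = 28.25.
Check A_2: distance² to centre = 22.25 ≤ 28.25, so it lies inside.
All remaining points lie in this disk, and no smaller disk contains both endpoints, so this is the minimum enclosing circle.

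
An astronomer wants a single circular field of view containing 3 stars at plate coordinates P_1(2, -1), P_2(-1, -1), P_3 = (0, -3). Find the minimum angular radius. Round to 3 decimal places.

Side lengths²: P_1P_2² = 9, P_1P_3² = 8, P_2P_3² = 5.
Since P_1P_2² = 9 < 8 + 5 = 13, the triangle is acute, so the smallest enclosing circle is the circumcircle.
Circumcentre = (0.5, -1.5), r² = 2.5.
r = √(2.5) ≈ 1.581.

1.581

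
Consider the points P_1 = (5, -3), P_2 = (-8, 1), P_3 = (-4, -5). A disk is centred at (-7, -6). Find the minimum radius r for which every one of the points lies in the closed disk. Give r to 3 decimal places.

12.369

The required radius is the distance from (-7, -6) to the farthest point.
Squared distances: 153, 50, 10.
Maximum is 153, attained at P_1.
r = √153 ≈ 12.369.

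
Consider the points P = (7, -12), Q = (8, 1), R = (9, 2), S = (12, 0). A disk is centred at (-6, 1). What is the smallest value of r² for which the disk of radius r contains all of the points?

338

The required radius is the distance from (-6, 1) to the farthest point.
Squared distances: 338, 196, 226, 325.
Maximum is 338, attained at P.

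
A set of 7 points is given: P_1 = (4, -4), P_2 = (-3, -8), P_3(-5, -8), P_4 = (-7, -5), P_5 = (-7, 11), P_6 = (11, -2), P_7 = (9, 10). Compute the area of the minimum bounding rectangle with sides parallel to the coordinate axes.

342

x ranges over [-7, 11], width 18.
y ranges over [-8, 11], height 19.
Area = 18 × 19 = 342.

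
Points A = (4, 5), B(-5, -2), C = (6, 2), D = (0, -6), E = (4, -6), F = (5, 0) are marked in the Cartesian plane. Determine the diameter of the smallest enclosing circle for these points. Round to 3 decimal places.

12.477

The minimum enclosing circle is determined by three boundary points: A, B, E.
Their circumcentre is (19/18, -0.5) with r² = 6305/162.
The farthest remaining point D is at distance² 5081/162 ≤ 6305/162.
Diameter = 2r = 2√(6305/162) ≈ 12.477.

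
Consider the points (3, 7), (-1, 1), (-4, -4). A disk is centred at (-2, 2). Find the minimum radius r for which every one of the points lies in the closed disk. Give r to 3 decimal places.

The required radius is the distance from (-2, 2) to the farthest point.
Squared distances: 50, 2, 40.
Maximum is 50, attained at (3, 7).
r = √50 ≈ 7.071.

7.071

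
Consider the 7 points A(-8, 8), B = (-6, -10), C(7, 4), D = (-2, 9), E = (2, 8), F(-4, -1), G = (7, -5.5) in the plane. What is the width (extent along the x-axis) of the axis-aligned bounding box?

15

max x = 7, min x = -8, so width = 15.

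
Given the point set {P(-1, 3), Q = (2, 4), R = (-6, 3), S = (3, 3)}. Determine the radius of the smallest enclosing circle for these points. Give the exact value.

4.5

The farthest pair is R–S with squared distance 81. The circle on this segment as diameter has centre (-1.5, 3) and r² = 81/4 = 20.25.
Check P: distance² to centre = 0.25 ≤ 20.25, so it lies inside.
All remaining points lie in this disk, and no smaller disk contains both endpoints, so this is the minimum enclosing circle.
r = √(20.25) = 4.5.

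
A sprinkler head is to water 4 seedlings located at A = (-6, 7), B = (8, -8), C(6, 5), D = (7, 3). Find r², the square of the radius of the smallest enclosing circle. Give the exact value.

A smallest enclosing disk is always determined by at most three of the input points on its boundary.
The farthest pair is A–B with squared distance 421. The circle on this segment as diameter has centre (1, -0.5) and r² = 421/4 = 105.25.
Check C: distance² to centre = 55.25 ≤ 105.25, so it lies inside.
All remaining points lie in this disk, and no smaller disk contains both endpoints, so this is the minimum enclosing circle.

105.25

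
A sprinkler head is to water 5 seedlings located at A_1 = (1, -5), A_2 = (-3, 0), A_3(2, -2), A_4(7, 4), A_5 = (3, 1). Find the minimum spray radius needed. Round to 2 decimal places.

5.65

A smallest enclosing disk is always determined by at most three of the input points on its boundary.
The minimum enclosing circle is determined by three boundary points: A_1, A_2, A_4.
Their circumcentre is (29/11, 9/22) with r² = 15457/484.
The farthest remaining point A_3 is at distance² 3005/484 ≤ 15457/484.
r = √(15457/484) ≈ 5.65.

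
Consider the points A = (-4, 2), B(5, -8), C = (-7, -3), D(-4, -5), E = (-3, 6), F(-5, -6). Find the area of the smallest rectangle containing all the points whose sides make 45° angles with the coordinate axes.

154

In coordinates u = x + y, v = x − y the rectangle is axis-aligned; the map (x,y)→(u,v) scales areas by 2.
u-values: -2, -3, -10, -9, 3, -11; range = 3 − (-11) = 14.
v-values: -6, 13, -4, 1, -9, 1; range = 13 − (-9) = 22.
Area = (14 × 22) / 2 = 154.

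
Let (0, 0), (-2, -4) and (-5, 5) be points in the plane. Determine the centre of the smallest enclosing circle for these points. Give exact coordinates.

(-3.5, 0.5)

Call the three points A, B, C in the order given.
Side lengths²: AB² = 20, AC² = 50, BC² = 90.
Since BC² = 90 ≥ 50 + 20 = 70, the angle opposite BC is not acute, so the smallest enclosing circle has BC as diameter.
Centre = midpoint of BC = (-3.5, 0.5), r² = 90/4 = 22.5.
Centre = (-3.5, 0.5).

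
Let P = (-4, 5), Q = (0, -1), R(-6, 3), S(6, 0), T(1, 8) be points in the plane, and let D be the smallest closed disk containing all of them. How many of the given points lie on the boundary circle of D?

By Welzl's lemma the MEC is supported by two points (diametrically opposite) or three points (on a circumcircle).
The minimum enclosing circle is determined by three boundary points: R, S, T.
Their circumcentre is (5/54, 101/54) with r² = 55981/1458.
The farthest remaining point P is at distance² 38701/1458 ≤ 55981/1458.
The points at distance exactly r from the centre are R, S, T — 3 points.

3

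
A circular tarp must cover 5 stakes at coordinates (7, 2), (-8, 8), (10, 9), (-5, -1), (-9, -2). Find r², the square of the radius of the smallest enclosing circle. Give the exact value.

120.5

The farthest pair is (10, 9)–(-9, -2) with squared distance 482. The circle on this segment as diameter has centre (0.5, 3.5) and r² = 482/4 = 120.5.
Check (7, 2): distance² to centre = 44.5 ≤ 120.5, so it lies inside.
All remaining points lie in this disk, and no smaller disk contains both endpoints, so this is the minimum enclosing circle.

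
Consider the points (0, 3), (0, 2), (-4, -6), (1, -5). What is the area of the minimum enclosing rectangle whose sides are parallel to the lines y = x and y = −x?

58.5

In coordinates u = x + y, v = x − y the rectangle is axis-aligned; the map (x,y)→(u,v) scales areas by 2.
u-values: 3, 2, -10, -4; range = 3 − (-10) = 13.
v-values: -3, -2, 2, 6; range = 6 − (-3) = 9.
Area = (13 × 9) / 2 = 58.5.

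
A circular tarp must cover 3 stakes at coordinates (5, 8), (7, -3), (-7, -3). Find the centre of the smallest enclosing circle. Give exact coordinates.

Call the three points A, B, C in the order given.
Side lengths²: AB² = 125, AC² = 265, BC² = 196.
Since AC² = 265 < 196 + 125 = 321, the triangle is acute, so the smallest enclosing circle is the circumcircle.
Circumcentre = (0, 31/22), r² = 33125/484.
Centre = (0, 31/22).

(0, 31/22)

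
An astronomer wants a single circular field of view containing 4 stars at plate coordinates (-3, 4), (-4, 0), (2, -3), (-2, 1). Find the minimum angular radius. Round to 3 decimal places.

A smallest enclosing disk is always determined by at most three of the input points on its boundary.
The farthest pair is (-3, 4)–(2, -3) with squared distance 74. The circle on this segment as diameter has centre (-0.5, 0.5) and r² = 74/4 = 18.5.
Check (-4, 0): distance² to centre = 12.5 ≤ 18.5, so it lies inside.
All remaining points lie in this disk, and no smaller disk contains both endpoints, so this is the minimum enclosing circle.
r = √(18.5) ≈ 4.301.

4.301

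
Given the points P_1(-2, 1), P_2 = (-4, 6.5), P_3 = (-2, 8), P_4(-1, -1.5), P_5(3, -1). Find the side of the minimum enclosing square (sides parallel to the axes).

The bounding box has width 7 and height 9.5.
An axis-aligned square enclosing the set must have side ≥ max(width, height).
So the minimum side is max(7, 9.5) = 9.5.

9.5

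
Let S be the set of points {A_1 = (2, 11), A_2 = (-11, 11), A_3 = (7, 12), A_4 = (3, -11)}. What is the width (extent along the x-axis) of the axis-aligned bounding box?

max x = 7, min x = -11, so width = 18.

18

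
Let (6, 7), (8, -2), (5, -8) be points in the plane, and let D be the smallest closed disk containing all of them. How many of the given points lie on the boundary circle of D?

Call the three points A, B, C in the order given.
Side lengths²: AB² = 85, AC² = 226, BC² = 45.
Since AC² = 226 ≥ 85 + 45 = 130, the angle opposite AC is not acute, so the smallest enclosing circle has AC as diameter.
Centre = midpoint of AC = (5.5, -0.5), r² = 226/4 = 56.5.
The points at distance exactly r from the centre are (6, 7), (5, -8) — 2 points.

2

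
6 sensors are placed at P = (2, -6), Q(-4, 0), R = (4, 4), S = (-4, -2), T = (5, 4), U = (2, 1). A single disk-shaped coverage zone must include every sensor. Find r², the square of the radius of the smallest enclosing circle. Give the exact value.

18421/576

The minimum enclosing circle of a finite set is fixed by two of the points (as a diameter) or three (as a circumcircle).
The minimum enclosing circle is determined by three boundary points: P, S, T.
Their circumcentre is (17/12, -0.375) with r² = 18421/576.
The farthest remaining point Q is at distance² 16981/576 ≤ 18421/576.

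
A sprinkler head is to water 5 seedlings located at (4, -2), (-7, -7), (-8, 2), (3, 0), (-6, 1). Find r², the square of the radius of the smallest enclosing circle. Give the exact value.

14965/338

The minimum enclosing circle is determined by three boundary points: (4, -2), (-7, -7), (-8, 2).
Their circumcentre is (-69/26, -51/26) with r² = 14965/338.
The farthest remaining point (3, 0) is at distance² 12105/338 ≤ 14965/338.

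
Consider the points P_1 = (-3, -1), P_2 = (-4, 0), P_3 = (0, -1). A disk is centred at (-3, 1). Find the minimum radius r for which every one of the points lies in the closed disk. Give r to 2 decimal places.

3.61

The required radius is the distance from (-3, 1) to the farthest point.
Squared distances: 4, 2, 13.
Maximum is 13, attained at P_3.
r = √13 ≈ 3.61.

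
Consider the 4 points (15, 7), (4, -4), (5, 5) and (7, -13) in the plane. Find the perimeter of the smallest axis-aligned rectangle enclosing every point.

Width = max x − min x = 15 − 4 = 11.
Height = max y − min y = 7 − (-13) = 20.
Perimeter = 2(11 + 20) = 62.

62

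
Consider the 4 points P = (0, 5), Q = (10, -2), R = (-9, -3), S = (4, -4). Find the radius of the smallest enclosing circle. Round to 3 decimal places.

A smallest enclosing disk is always determined by at most three of the input points on its boundary.
The farthest pair is Q–R with squared distance 362. The circle on this segment as diameter has centre (0.5, -2.5) and r² = 362/4 = 90.5.
Check P: distance² to centre = 56.5 ≤ 90.5, so it lies inside.
All remaining points lie in this disk, and no smaller disk contains both endpoints, so this is the minimum enclosing circle.
r = √(90.5) ≈ 9.513.

9.513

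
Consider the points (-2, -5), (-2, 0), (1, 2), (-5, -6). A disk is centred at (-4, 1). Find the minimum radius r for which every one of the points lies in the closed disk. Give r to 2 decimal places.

The required radius is the distance from (-4, 1) to the farthest point.
Squared distances: 40, 5, 26, 50.
Maximum is 50, attained at (-5, -6).
r = √50 ≈ 7.07.

7.07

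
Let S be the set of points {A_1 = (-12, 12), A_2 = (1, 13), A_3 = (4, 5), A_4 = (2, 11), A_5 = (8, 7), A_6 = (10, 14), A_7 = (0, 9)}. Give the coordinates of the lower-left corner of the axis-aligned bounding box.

(-12, 5)

x-range [-12, 10], y-range [5, 14].
The lower-left corner is (-12, 5).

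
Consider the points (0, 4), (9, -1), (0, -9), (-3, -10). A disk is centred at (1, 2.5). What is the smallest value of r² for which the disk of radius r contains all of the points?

The required radius is the distance from (1, 2.5) to the farthest point.
Squared distances: 3.25, 76.25, 133.25, 172.25.
Maximum is 172.25, attained at (-3, -10).

172.25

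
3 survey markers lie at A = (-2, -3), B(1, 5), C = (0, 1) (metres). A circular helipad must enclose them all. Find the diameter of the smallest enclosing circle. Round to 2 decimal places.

Side lengths²: AB² = 73, AC² = 20, BC² = 17.
Since AB² = 73 ≥ 20 + 17 = 37, the angle opposite AB is not acute, so the smallest enclosing circle has AB as diameter.
Centre = midpoint of AB = (-0.5, 1), r² = 73/4 = 18.25.
Diameter = 2r = 2√(18.25) ≈ 8.54.

8.54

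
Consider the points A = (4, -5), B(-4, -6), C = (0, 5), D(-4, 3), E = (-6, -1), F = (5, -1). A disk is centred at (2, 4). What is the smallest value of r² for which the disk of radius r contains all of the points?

136

The required radius is the distance from (2, 4) to the farthest point.
Squared distances: 85, 136, 5, 37, 89, 34.
Maximum is 136, attained at B.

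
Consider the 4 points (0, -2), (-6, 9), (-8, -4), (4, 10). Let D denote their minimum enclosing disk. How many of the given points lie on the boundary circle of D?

By Welzl's lemma the MEC is supported by two points (diametrically opposite) or three points (on a circumcircle).
The farthest pair is (-8, -4)–(4, 10) with squared distance 340. The circle on this segment as diameter has centre (-2, 3) and r² = 340/4 = 85.
Check (0, -2): distance² to centre = 29 ≤ 85, so it lies inside.
All remaining points lie in this disk, and no smaller disk contains both endpoints, so this is the minimum enclosing circle.
The points at distance exactly r from the centre are (-8, -4), (4, 10) — 2 points.

2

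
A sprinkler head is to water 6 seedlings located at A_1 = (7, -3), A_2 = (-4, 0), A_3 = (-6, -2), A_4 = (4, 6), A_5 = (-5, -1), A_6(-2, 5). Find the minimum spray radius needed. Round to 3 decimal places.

The minimum enclosing circle of a finite set is fixed by two of the points (as a diameter) or three (as a circumcircle).
The minimum enclosing circle is determined by three boundary points: A_1, A_3, A_4.
Their circumcentre is (13/19, -2/19) with r² = 17425/361.
The farthest remaining point A_6 is at distance² 12010/361 ≤ 17425/361.
r = √(17425/361) ≈ 6.948.

6.948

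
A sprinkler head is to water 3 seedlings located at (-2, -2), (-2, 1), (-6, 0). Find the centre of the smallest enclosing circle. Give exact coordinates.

Call the three points A, B, C in the order given.
Side lengths²: AB² = 9, AC² = 20, BC² = 17.
Since AC² = 20 < 17 + 9 = 26, the triangle is acute, so the smallest enclosing circle is the circumcircle.
Circumcentre = (-3.75, -0.5), r² = 5.3125.
Centre = (-3.75, -0.5).

(-3.75, -0.5)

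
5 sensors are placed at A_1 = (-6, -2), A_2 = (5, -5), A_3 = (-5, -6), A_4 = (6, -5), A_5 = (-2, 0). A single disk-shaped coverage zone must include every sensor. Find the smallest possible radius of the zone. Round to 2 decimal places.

The minimum enclosing circle of a finite set is fixed by two of the points (as a diameter) or three (as a circumcircle).
The farthest pair is A_1–A_4 with squared distance 153. The circle on this segment as diameter has centre (0, -3.5) and r² = 153/4 = 38.25.
Check A_2: distance² to centre = 27.25 ≤ 38.25, so it lies inside.
All remaining points lie in this disk, and no smaller disk contains both endpoints, so this is the minimum enclosing circle.
r = √(38.25) ≈ 6.18.

6.18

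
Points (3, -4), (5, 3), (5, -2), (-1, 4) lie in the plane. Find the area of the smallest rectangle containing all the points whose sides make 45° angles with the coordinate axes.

54

In coordinates u = x + y, v = x − y the rectangle is axis-aligned; the map (x,y)→(u,v) scales areas by 2.
u-values: -1, 8, 3, 3; range = 8 − (-1) = 9.
v-values: 7, 2, 7, -5; range = 7 − (-5) = 12.
Area = (9 × 12) / 2 = 54.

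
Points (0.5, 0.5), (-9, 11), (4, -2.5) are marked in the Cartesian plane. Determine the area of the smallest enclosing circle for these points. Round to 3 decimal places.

275.871

Call the three points A, B, C in the order given.
Side lengths²: AB² = 200.5, AC² = 21.25, BC² = 351.25.
Since BC² = 351.25 ≥ 200.5 + 21.25 = 221.75, the angle opposite BC is not acute, so the smallest enclosing circle has BC as diameter.
Centre = midpoint of BC = (-2.5, 4.25), r² = 351.25/4 = 87.8125.
Area = π·r² = π·87.8125 ≈ 275.871.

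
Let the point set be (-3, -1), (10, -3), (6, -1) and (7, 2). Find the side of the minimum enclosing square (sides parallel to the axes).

13

The bounding box has width 13 and height 5.
An axis-aligned square enclosing the set must have side ≥ max(width, height).
So the minimum side is max(13, 5) = 13.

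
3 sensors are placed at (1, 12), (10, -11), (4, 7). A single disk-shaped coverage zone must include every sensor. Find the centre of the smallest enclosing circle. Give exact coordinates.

(5.5, 0.5)

Call the three points A, B, C in the order given.
Side lengths²: AB² = 610, AC² = 34, BC² = 360.
Since AB² = 610 ≥ 360 + 34 = 394, the angle opposite AB is not acute, so the smallest enclosing circle has AB as diameter.
Centre = midpoint of AB = (5.5, 0.5), r² = 610/4 = 152.5.
Centre = (5.5, 0.5).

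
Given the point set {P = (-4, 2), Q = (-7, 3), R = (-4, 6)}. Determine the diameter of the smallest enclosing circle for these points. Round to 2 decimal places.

4.47

Side lengths²: PQ² = 10, PR² = 16, QR² = 18.
Since QR² = 18 < 16 + 10 = 26, the triangle is acute, so the smallest enclosing circle is the circumcircle.
Circumcentre = (-5, 4), r² = 5.
Diameter = 2r = 2√5 ≈ 4.47.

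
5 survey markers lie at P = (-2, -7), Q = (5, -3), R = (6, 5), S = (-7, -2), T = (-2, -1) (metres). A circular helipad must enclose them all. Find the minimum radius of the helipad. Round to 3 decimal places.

7.529

By Welzl's lemma the MEC is supported by two points (diametrically opposite) or three points (on a circumcircle).
The minimum enclosing circle is determined by three boundary points: P, R, S.
Their circumcentre is (0.2, 0.2) with r² = 56.68.
The farthest remaining point Q is at distance² 33.28 ≤ 56.68.
r = √(56.68) ≈ 7.529.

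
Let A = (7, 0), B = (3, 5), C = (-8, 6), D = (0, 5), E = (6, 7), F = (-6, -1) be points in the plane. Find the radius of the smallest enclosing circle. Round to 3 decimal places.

8.078

A smallest enclosing disk is always determined by at most three of the input points on its boundary.
The farthest pair is A–C with squared distance 261. The circle on this segment as diameter has centre (-0.5, 3) and r² = 261/4 = 65.25.
Check B: distance² to centre = 16.25 ≤ 65.25, so it lies inside.
All remaining points lie in this disk, and no smaller disk contains both endpoints, so this is the minimum enclosing circle.
r = √(65.25) ≈ 8.078.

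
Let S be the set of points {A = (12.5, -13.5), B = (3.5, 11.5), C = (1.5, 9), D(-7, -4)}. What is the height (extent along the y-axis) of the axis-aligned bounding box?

25

max y = 11.5, min y = -13.5, so height = 25.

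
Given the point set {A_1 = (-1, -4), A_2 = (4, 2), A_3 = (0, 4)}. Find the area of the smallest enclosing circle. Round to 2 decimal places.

53.88

Side lengths²: A_1A_2² = 61, A_1A_3² = 65, A_2A_3² = 20.
Since A_1A_3² = 65 < 61 + 20 = 81, the triangle is acute, so the smallest enclosing circle is the circumcircle.
Circumcentre = (15/34, -2/17), r² = 19825/1156.
Area = π·r² = π·19825/1156 ≈ 53.88.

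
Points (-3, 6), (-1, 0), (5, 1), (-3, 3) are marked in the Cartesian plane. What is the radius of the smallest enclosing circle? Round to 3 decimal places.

4.717

By Welzl's lemma the MEC is supported by two points (diametrically opposite) or three points (on a circumcircle).
The farthest pair is (-3, 6)–(5, 1) with squared distance 89. The circle on this segment as diameter has centre (1, 3.5) and r² = 89/4 = 22.25.
Check (-1, 0): distance² to centre = 16.25 ≤ 22.25, so it lies inside.
All remaining points lie in this disk, and no smaller disk contains both endpoints, so this is the minimum enclosing circle.
r = √(22.25) ≈ 4.717.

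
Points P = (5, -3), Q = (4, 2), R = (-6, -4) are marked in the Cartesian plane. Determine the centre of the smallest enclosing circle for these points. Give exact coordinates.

Side lengths²: PQ² = 26, PR² = 122, QR² = 136.
Since QR² = 136 < 122 + 26 = 148, the triangle is acute, so the smallest enclosing circle is the circumcircle.
Circumcentre = (-19/28, -43/28), r² = 13481/392.
Centre = (-19/28, -43/28).

(-19/28, -43/28)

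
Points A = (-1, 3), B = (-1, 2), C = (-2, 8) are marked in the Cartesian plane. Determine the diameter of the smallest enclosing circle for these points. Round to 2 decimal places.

Side lengths²: AB² = 1, AC² = 26, BC² = 37.
Since BC² = 37 ≥ 26 + 1 = 27, the angle opposite BC is not acute, so the smallest enclosing circle has BC as diameter.
Centre = midpoint of BC = (-1.5, 5), r² = 37/4 = 9.25.
Diameter = 2r = 2√(9.25) ≈ 6.08.

6.08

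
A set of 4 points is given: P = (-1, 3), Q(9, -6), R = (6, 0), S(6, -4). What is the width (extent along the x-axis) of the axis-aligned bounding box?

max x = 9, min x = -1, so width = 10.

10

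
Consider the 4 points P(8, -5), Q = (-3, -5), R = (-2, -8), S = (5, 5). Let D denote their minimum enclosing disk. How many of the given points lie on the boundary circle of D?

3

A smallest enclosing disk is always determined by at most three of the input points on its boundary.
The farthest pair is R–S with squared distance 218. The circle on this segment as diameter has centre (1.5, -1.5) and r² = 218/4 = 54.5.
Check P: distance² to centre = 54.5 ≤ 54.5, so it lies inside.
All remaining points lie in this disk, and no smaller disk contains both endpoints, so this is the minimum enclosing circle.
The points at distance exactly r from the centre are P, R, S — 3 points.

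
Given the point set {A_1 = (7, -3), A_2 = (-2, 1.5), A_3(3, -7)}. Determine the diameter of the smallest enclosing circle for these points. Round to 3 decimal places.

10.395

Side lengths²: A_1A_2² = 101.25, A_1A_3² = 32, A_2A_3² = 97.25.
Since A_1A_2² = 101.25 < 97.25 + 32 = 129.25, the triangle is acute, so the smallest enclosing circle is the circumcircle.
Circumcentre = (23/12, -23/12), r² = 1945/72.
Diameter = 2r = 2√(1945/72) ≈ 10.395.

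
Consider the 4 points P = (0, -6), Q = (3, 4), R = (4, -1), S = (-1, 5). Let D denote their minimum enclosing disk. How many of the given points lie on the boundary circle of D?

3

The minimum enclosing circle is determined by three boundary points: P, Q, S.
Their circumcentre is (-21/86, -41/86) with r² = 113033/3698.
The farthest remaining point R is at distance² 67625/3698 ≤ 113033/3698.
The points at distance exactly r from the centre are P, Q, S — 3 points.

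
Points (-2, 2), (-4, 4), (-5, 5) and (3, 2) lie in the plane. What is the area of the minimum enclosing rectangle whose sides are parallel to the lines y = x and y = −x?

27.5

In coordinates u = x + y, v = x − y the rectangle is axis-aligned; the map (x,y)→(u,v) scales areas by 2.
u-values: 0, 0, 0, 5; range = 5 − 0 = 5.
v-values: -4, -8, -10, 1; range = 1 − (-10) = 11.
Area = (5 × 11) / 2 = 27.5.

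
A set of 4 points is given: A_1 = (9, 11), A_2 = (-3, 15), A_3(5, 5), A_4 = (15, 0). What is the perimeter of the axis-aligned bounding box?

Width = max x − min x = 15 − (-3) = 18.
Height = max y − min y = 15 − 0 = 15.
Perimeter = 2(18 + 15) = 66.

66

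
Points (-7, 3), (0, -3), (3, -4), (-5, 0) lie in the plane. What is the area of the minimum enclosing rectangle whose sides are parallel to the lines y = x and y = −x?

34

In coordinates u = x + y, v = x − y the rectangle is axis-aligned; the map (x,y)→(u,v) scales areas by 2.
u-values: -4, -3, -1, -5; range = -1 − (-5) = 4.
v-values: -10, 3, 7, -5; range = 7 − (-10) = 17.
Area = (4 × 17) / 2 = 34.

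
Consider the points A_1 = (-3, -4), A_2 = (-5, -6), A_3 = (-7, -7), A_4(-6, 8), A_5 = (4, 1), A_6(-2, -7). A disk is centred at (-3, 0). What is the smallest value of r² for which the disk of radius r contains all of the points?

73

The required radius is the distance from (-3, 0) to the farthest point.
Squared distances: 16, 40, 65, 73, 50, 50.
Maximum is 73, attained at A_4.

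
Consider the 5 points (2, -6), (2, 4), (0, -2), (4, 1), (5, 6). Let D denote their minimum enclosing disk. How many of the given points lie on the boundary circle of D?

2

A smallest enclosing disk is always determined by at most three of the input points on its boundary.
The farthest pair is (2, -6)–(5, 6) with squared distance 153. The circle on this segment as diameter has centre (3.5, 0) and r² = 153/4 = 38.25.
Check (2, 4): distance² to centre = 18.25 ≤ 38.25, so it lies inside.
All remaining points lie in this disk, and no smaller disk contains both endpoints, so this is the minimum enclosing circle.
The points at distance exactly r from the centre are (2, -6), (5, 6) — 2 points.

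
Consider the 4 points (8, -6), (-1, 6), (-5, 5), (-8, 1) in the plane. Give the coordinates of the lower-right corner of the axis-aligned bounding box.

x-range [-8, 8], y-range [-6, 6].
The lower-right corner is (8, -6).

(8, -6)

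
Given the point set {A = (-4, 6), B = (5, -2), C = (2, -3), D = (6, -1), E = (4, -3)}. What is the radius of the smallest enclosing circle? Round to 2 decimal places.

6.11

By Welzl's lemma the MEC is supported by two points (diametrically opposite) or three points (on a circumcircle).
The minimum enclosing circle is determined by three boundary points: A, D, E.
Their circumcentre is (27/34, 75/34) with r² = 21605/578.
The farthest remaining point B is at distance² 20449/578 ≤ 21605/578.
r = √(21605/578) ≈ 6.11.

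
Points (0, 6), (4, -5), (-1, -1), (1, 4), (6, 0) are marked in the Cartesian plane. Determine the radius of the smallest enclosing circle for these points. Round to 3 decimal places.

The farthest pair is (0, 6)–(4, -5) with squared distance 137. The circle on this segment as diameter has centre (2, 0.5) and r² = 137/4 = 34.25.
Check (-1, -1): distance² to centre = 11.25 ≤ 34.25, so it lies inside.
All remaining points lie in this disk, and no smaller disk contains both endpoints, so this is the minimum enclosing circle.
r = √(34.25) ≈ 5.852.

5.852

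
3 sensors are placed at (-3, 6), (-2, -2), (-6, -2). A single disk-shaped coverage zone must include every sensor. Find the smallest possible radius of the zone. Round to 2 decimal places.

4.31

Call the three points A, B, C in the order given.
Side lengths²: AB² = 65, AC² = 73, BC² = 16.
Since AC² = 73 < 65 + 16 = 81, the triangle is acute, so the smallest enclosing circle is the circumcircle.
Circumcentre = (-4, 1.8125), r² = 18.53515625.
r = √(18.53515625) ≈ 4.31.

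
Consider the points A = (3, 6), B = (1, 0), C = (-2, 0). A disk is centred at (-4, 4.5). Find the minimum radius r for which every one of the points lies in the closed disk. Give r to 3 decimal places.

7.159

The required radius is the distance from (-4, 4.5) to the farthest point.
Squared distances: 51.25, 45.25, 24.25.
Maximum is 51.25, attained at A.
r = √(51.25) ≈ 7.159.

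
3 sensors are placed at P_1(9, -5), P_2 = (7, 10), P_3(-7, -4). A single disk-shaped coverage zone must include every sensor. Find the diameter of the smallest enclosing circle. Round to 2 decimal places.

Side lengths²: P_1P_2² = 229, P_1P_3² = 257, P_2P_3² = 392.
Since P_2P_3² = 392 < 257 + 229 = 486, the triangle is acute, so the smallest enclosing circle is the circumcircle.
Circumcentre = (47/34, 55/34), r² = 58853/578.
Diameter = 2r = 2√(58853/578) ≈ 20.18.

20.18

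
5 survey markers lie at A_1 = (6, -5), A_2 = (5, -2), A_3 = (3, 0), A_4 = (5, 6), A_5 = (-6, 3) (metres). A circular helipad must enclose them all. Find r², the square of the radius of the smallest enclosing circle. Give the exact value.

The minimum enclosing circle of a finite set is fixed by two of the points (as a diameter) or three (as a circumcircle).
The minimum enclosing circle is determined by three boundary points: A_1, A_4, A_5.
Their circumcentre is (22/31, 2/31) with r² = 51545/961.
The farthest remaining point A_2 is at distance² 21785/961 ≤ 51545/961.

51545/961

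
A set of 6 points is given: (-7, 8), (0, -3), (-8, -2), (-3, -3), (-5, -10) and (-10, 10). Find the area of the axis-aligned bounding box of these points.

x ranges over [-10, 0], width 10.
y ranges over [-10, 10], height 20.
Area = 10 × 20 = 200.

200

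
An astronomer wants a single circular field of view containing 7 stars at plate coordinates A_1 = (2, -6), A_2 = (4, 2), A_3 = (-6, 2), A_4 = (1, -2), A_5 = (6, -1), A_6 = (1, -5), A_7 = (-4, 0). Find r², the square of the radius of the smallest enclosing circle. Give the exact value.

697/18

The minimum enclosing circle is determined by three boundary points: A_1, A_3, A_5.
Their circumcentre is (-1/6, -1/6) with r² = 697/18.
The farthest remaining point A_6 is at distance² 445/18 ≤ 697/18.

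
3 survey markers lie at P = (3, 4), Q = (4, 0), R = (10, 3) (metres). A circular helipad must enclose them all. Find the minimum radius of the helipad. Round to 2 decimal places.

Side lengths²: PQ² = 17, PR² = 50, QR² = 45.
Since PR² = 50 < 45 + 17 = 62, the triangle is acute, so the smallest enclosing circle is the circumcircle.
Circumcentre = (115/18, 49/18), r² = 2125/162.
r = √(2125/162) ≈ 3.62.

3.62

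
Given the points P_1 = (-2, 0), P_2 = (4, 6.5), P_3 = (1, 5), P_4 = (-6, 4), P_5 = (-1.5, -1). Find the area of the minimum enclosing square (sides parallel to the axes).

The bounding box has width 10 and height 7.5.
An axis-aligned square enclosing the set must have side ≥ max(width, height).
So the minimum side is max(10, 7.5) = 10.
Area = 10² = 100.

100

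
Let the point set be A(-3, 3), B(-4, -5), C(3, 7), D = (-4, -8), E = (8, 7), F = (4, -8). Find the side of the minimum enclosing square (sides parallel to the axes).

The bounding box has width 12 and height 15.
An axis-aligned square enclosing the set must have side ≥ max(width, height).
So the minimum side is max(12, 15) = 15.

15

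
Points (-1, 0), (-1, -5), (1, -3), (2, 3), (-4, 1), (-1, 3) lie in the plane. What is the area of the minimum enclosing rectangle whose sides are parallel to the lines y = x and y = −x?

49.5

In coordinates u = x + y, v = x − y the rectangle is axis-aligned; the map (x,y)→(u,v) scales areas by 2.
u-values: -1, -6, -2, 5, -3, 2; range = 5 − (-6) = 11.
v-values: -1, 4, 4, -1, -5, -4; range = 4 − (-5) = 9.
Area = (11 × 9) / 2 = 49.5.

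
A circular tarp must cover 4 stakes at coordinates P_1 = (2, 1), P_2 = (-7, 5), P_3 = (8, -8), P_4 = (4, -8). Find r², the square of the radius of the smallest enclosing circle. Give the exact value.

The farthest pair is P_2–P_3 with squared distance 394. The circle on this segment as diameter has centre (0.5, -1.5) and r² = 394/4 = 98.5.
Check P_1: distance² to centre = 8.5 ≤ 98.5, so it lies inside.
All remaining points lie in this disk, and no smaller disk contains both endpoints, so this is the minimum enclosing circle.

98.5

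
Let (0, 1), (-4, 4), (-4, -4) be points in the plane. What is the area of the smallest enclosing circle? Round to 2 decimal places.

Call the three points A, B, C in the order given.
Side lengths²: AB² = 25, AC² = 41, BC² = 64.
Since BC² = 64 < 41 + 25 = 66, the triangle is acute, so the smallest enclosing circle is the circumcircle.
Circumcentre = (-3.875, 0), r² = 16.015625.
Area = π·r² = π·16.015625 ≈ 50.31.

50.31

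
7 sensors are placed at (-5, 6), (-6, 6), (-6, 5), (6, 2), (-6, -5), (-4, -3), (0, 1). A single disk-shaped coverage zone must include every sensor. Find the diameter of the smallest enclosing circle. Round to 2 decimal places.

A smallest enclosing disk is always determined by at most three of the input points on its boundary.
The minimum enclosing circle is determined by three boundary points: (-6, 6), (6, 2), (-6, -5).
Their circumcentre is (-7/6, 0.5) with r² = 965/18.
The farthest remaining point (-5, 6) is at distance² 809/18 ≤ 965/18.
Diameter = 2r = 2√(965/18) ≈ 14.64.

14.64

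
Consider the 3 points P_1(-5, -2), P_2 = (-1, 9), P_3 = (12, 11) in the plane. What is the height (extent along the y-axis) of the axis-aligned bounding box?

max y = 11, min y = -2, so height = 13.

13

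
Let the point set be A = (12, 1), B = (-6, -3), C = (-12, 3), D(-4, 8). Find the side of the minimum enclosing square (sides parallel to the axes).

The bounding box has width 24 and height 11.
An axis-aligned square enclosing the set must have side ≥ max(width, height).
So the minimum side is max(24, 11) = 24.

24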